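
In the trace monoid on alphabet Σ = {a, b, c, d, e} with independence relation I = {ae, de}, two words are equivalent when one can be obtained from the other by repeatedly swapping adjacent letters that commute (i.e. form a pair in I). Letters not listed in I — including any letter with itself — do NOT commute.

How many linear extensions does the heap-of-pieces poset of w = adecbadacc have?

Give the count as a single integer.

drop 0:a onto floor
drop 1:d onto {0:a}
drop 2:e onto floor
drop 3:c onto {1:d, 2:e}
drop 4:b onto {3:c}
drop 5:a onto {4:b}
drop 6:d onto {5:a}
drop 7:a onto {6:d}
drop 8:c onto {7:a}
drop 9:c onto {8:c}
ground layer = {0:a, 2:e}
drop-orders for the pieces not yet dropped (sum over which currently-grounded one goes next):
  1 to go: {9} 1
  2 to go: {8,9} 1
  3 to go: {7,8,9} 1
  4 to go: {6,7,8,9} 1
  5 to go: {5,6,7,8,9} 1
  6 to go: {4,5,6,7,8,9} 1
  7 to go: {3,4,5,6,7,8,9} 1
  8 to go: {1,3,4,5,6,7,8,9} 1  {2,3,4,5,6,7,8,9} 1
  if 0:a drops first: 2 orders
  if 2:e drops first: 1 orders
heap linearizations: 3

3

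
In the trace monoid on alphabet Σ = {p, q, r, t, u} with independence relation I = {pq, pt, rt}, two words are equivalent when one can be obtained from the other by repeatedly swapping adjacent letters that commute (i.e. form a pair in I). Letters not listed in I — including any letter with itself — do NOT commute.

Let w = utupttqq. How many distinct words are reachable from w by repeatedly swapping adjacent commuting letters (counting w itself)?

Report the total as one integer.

5

#0=u has no predecessor
#1=t depends on [0:u]
#2=u depends on [1:t]
#3=p depends on [2:u]
#4=t depends on [2:u]
#5=t depends on [4:t]
#6=q depends on [5:t]
#7=q depends on [6:q]
sources: [0:u]
N(rest) = Σ N(rest − s) over sources s of rest; N(one piece) = 1:
  size 1 → [3]=1  [7]=1
  size 2 → [3,7]=2  [6,7]=1
  size 3 → [3,6,7]=3  [5,6,7]=1
  size 4 → [3,5,6,7]=4  [4,5,6,7]=1
  size 5 → [3,4,5,6,7]=5
  size 6 → [2,3,4,5,6,7]=5
  first=0(u) contributes 5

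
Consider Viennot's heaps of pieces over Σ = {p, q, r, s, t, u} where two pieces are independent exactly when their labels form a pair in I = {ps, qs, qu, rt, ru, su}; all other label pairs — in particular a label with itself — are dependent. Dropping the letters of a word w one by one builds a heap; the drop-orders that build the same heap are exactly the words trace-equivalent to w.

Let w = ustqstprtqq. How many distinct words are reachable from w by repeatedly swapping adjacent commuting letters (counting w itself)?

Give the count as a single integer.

drop 0:u onto floor
drop 1:s onto floor
drop 2:t onto {0:u, 1:s}
drop 3:q onto {2:t}
drop 4:s onto {2:t}
drop 5:t onto {3:q, 4:s}
drop 6:p onto {5:t}
drop 7:r onto {6:p}
drop 8:t onto {6:p}
drop 9:q onto {7:r, 8:t}
drop 10:q onto {9:q}
ground layer = {0:u, 1:s}
drop-orders for the pieces not yet dropped (sum over which currently-grounded one goes next):
  1 to go: {10} 1
  2 to go: {9,10} 1
  3 to go: {7,9,10} 1  {8,9,10} 1
  4 to go: {7,8,9,10} 2
  5 to go: {6,7,8,9,10} 2
  6 to go: {5,6,7,8,9,10} 2
  7 to go: {3,5,6,7,8,9,10} 2  {4,5,6,7,8,9,10} 2
  8 to go: {3,4,5,6,7,8,9,10} 4
  9 to go: {2,3,4,5,6,7,8,9,10} 4
  if 0:u drops first: 4 orders
  if 1:s drops first: 4 orders
heap linearizations: 8

8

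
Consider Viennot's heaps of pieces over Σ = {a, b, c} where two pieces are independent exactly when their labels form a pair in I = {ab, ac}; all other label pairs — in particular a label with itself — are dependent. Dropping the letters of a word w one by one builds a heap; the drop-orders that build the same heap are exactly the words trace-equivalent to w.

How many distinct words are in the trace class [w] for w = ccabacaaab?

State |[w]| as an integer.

252

drop 0:c onto floor
drop 1:c onto {0:c}
drop 2:a onto floor
drop 3:b onto {1:c}
drop 4:a onto {2:a}
drop 5:c onto {3:b}
drop 6:a onto {4:a}
drop 7:a onto {6:a}
drop 8:a onto {7:a}
drop 9:b onto {5:c}
ground layer = {0:c, 2:a}
drop-orders for the pieces not yet dropped (sum over which currently-grounded one goes next):
  1 to go: {8} 1  {9} 1
  2 to go: {5,9} 1  {7,8} 1  {8,9} 2
  3 to go: {3,5,9} 1  {5,8,9} 3  {6,7,8} 1  {7,8,9} 3
  4 to go: {1,3,5,9} 1  {3,5,8,9} 4  {4,6,7,8} 1  {5,7,8,9} 6  {6,7,8,9} 4
  5 to go: {0,1,3,5,9} 1  {1,3,5,8,9} 5  {2,4,6,7,8} 1  {3,5,7,8,9} 10  {4,6,7,8,9} 5  {5,6,7,8,9} 10
  6 to go: {0,1,3,5,8,9} 6  {1,3,5,7,8,9} 15  {2,4,6,7,8,9} 6  {3,5,6,7,8,9} 20  {4,5,6,7,8,9} 15
  7 to go: {0,1,3,5,7,8,9} 21  {1,3,5,6,7,8,9} 35  {2,4,5,6,7,8,9} 21  {3,4,5,6,7,8,9} 35
  8 to go: {0,1,3,5,6,7,8,9} 56  {1,3,4,5,6,7,8,9} 70  {2,3,4,5,6,7,8,9} 56
  if 0:c drops first: 126 orders
  if 2:a drops first: 126 orders
heap linearizations: 252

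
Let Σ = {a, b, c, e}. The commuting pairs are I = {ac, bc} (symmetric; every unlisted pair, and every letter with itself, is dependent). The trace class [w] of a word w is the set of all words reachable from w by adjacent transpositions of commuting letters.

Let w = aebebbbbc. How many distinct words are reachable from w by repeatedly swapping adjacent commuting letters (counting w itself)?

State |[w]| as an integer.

5

piece 0:a — minimal
piece 1:e rests on {0:a}
piece 2:b rests on {1:e}
piece 3:e rests on {2:b}
piece 4:b rests on {3:e}
piece 5:b rests on {4:b}
piece 6:b rests on {5:b}
piece 7:b rests on {6:b}
piece 8:c rests on {3:e}
minimal pieces: {0:a}
ways to finish when only these pieces remain (= sum over removing one remaining piece with nothing left below it):
  1 left: {7}→1  {8}→1
  2 left: {6,7}→1  {7,8}→2
  3 left: {5,6,7}→1  {6,7,8}→3
  4 left: {4,5,6,7}→1  {5,6,7,8}→4
  5 left: {4,5,6,7,8}→5
  6 left: {3,4,5,6,7,8}→5
  7 left: {2,3,4,5,6,7,8}→5
  placing 0:a first → 5 extensions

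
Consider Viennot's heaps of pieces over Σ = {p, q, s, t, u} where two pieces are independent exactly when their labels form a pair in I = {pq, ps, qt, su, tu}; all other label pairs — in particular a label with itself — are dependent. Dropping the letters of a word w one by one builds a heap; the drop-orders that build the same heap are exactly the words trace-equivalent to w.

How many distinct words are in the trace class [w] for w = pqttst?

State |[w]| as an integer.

4

drop 0:p onto floor
drop 1:q onto floor
drop 2:t onto {0:p}
drop 3:t onto {2:t}
drop 4:s onto {1:q, 3:t}
drop 5:t onto {4:s}
ground layer = {0:p, 1:q}
drop-orders for the pieces not yet dropped (sum over which currently-grounded one goes next):
  1 to go: {5} 1
  2 to go: {4,5} 1
  3 to go: {1,4,5} 1  {3,4,5} 1
  4 to go: {1,3,4,5} 2  {2,3,4,5} 1
  if 0:p drops first: 3 orders
  if 1:q drops first: 1 orders
heap linearizations: 4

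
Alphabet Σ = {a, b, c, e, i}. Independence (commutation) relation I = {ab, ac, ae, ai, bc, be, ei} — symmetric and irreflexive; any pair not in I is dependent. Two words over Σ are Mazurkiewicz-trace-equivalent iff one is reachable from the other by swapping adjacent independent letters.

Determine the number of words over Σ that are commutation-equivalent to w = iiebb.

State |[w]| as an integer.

5

drop 0:i onto floor
drop 1:i onto {0:i}
drop 2:e onto floor
drop 3:b onto {1:i}
drop 4:b onto {3:b}
ground layer = {0:i, 2:e}
drop-orders for the pieces not yet dropped (sum over which currently-grounded one goes next):
  1 to go: {2} 1  {4} 1
  2 to go: {2,4} 2  {3,4} 1
  3 to go: {1,3,4} 1  {2,3,4} 3
  if 0:i drops first: 4 orders
  if 2:e drops first: 1 orders
heap linearizations: 5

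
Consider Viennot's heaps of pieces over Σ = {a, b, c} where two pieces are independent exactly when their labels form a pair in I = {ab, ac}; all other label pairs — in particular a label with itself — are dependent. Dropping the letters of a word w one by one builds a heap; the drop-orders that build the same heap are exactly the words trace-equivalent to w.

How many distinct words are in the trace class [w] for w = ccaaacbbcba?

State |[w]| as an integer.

drop 0:c onto floor
drop 1:c onto {0:c}
drop 2:a onto floor
drop 3:a onto {2:a}
drop 4:a onto {3:a}
drop 5:c onto {1:c}
drop 6:b onto {5:c}
drop 7:b onto {6:b}
drop 8:c onto {7:b}
drop 9:b onto {8:c}
drop 10:a onto {4:a}
ground layer = {0:c, 2:a}
drop-orders for the pieces not yet dropped (sum over which currently-grounded one goes next):
  1 to go: {9} 1  {10} 1
  2 to go: {4,10} 1  {8,9} 1  {9,10} 2
  3 to go: {3,4,10} 1  {4,9,10} 3  {7,8,9} 1  {8,9,10} 3
  4 to go: {2,3,4,10} 1  {3,4,9,10} 4  {4,8,9,10} 6  {6,7,8,9} 1  {7,8,9,10} 4
  5 to go: {2,3,4,9,10} 5  {3,4,8,9,10} 10  {4,7,8,9,10} 10  {5,6,7,8,9} 1  {6,7,8,9,10} 5
  6 to go: {1,5,6,7,8,9} 1  {2,3,4,8,9,10} 15  {3,4,7,8,9,10} 20  {4,6,7,8,9,10} 15  {5,6,7,8,9,10} 6
  7 to go: {0,1,5,6,7,8,9} 1  {1,5,6,7,8,9,10} 7  {2,3,4,7,8,9,10} 35  {3,4,6,7,8,9,10} 35  {4,5,6,7,8,9,10} 21
  8 to go: {0,1,5,6,7,8,9,10} 8  {1,4,5,6,7,8,9,10} 28  {2,3,4,6,7,8,9,10} 70  {3,4,5,6,7,8,9,10} 56
  9 to go: {0,1,4,5,6,7,8,9,10} 36  {1,3,4,5,6,7,8,9,10} 84  {2,3,4,5,6,7,8,9,10} 126
  if 0:c drops first: 210 orders
  if 2:a drops first: 120 orders
heap linearizations: 330

330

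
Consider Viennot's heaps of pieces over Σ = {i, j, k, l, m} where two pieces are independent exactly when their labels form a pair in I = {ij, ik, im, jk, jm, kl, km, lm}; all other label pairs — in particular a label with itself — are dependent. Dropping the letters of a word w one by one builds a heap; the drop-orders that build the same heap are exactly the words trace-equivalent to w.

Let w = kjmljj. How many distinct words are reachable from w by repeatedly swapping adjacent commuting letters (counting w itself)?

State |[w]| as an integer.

30

drop 0:k onto floor
drop 1:j onto floor
drop 2:m onto floor
drop 3:l onto {1:j}
drop 4:j onto {3:l}
drop 5:j onto {4:j}
ground layer = {0:k, 1:j, 2:m}
drop-orders for the pieces not yet dropped (sum over which currently-grounded one goes next):
  1 to go: {0} 1  {2} 1  {5} 1
  2 to go: {0,2} 2  {0,5} 2  {2,5} 2  {4,5} 1
  3 to go: {0,2,5} 6  {0,4,5} 3  {2,4,5} 3  {3,4,5} 1
  4 to go: {0,2,4,5} 12  {0,3,4,5} 4  {1,3,4,5} 1  {2,3,4,5} 4
  if 0:k drops first: 5 orders
  if 1:j drops first: 20 orders
  if 2:m drops first: 5 orders
heap linearizations: 30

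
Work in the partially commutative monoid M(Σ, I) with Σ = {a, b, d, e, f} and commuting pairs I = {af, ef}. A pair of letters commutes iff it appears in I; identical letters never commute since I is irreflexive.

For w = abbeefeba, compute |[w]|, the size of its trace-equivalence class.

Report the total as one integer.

piece 0:a — minimal
piece 1:b rests on {0:a}
piece 2:b rests on {1:b}
piece 3:e rests on {2:b}
piece 4:e rests on {3:e}
piece 5:f rests on {2:b}
piece 6:e rests on {4:e}
piece 7:b rests on {5:f, 6:e}
piece 8:a rests on {7:b}
minimal pieces: {0:a}
ways to finish when only these pieces remain (= sum over removing one remaining piece with nothing left below it):
  1 left: {8}→1
  2 left: {7,8}→1
  3 left: {5,7,8}→1  {6,7,8}→1
  4 left: {4,6,7,8}→1  {5,6,7,8}→2
  5 left: {3,4,6,7,8}→1  {4,5,6,7,8}→3
  6 left: {3,4,5,6,7,8}→4
  7 left: {2,3,4,5,6,7,8}→4
  placing 0:a first → 4 extensions

4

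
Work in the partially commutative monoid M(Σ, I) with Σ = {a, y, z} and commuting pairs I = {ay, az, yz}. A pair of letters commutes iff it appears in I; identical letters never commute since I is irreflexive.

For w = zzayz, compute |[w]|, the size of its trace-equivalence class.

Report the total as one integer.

20

drop 0:z onto floor
drop 1:z onto {0:z}
drop 2:a onto floor
drop 3:y onto floor
drop 4:z onto {1:z}
ground layer = {0:z, 2:a, 3:y}
drop-orders for the pieces not yet dropped (sum over which currently-grounded one goes next):
  1 to go: {2} 1  {3} 1  {4} 1
  2 to go: {1,4} 1  {2,3} 2  {2,4} 2  {3,4} 2
  3 to go: {0,1,4} 1  {1,2,4} 3  {1,3,4} 3  {2,3,4} 6
  if 0:z drops first: 12 orders
  if 2:a drops first: 4 orders
  if 3:y drops first: 4 orders
heap linearizations: 20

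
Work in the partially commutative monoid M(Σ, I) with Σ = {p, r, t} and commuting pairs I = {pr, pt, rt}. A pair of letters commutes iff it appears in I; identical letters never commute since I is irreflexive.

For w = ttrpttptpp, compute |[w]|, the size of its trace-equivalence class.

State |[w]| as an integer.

#0=t has no predecessor
#1=t depends on [0:t]
#2=r has no predecessor
#3=p has no predecessor
#4=t depends on [1:t]
#5=t depends on [4:t]
#6=p depends on [3:p]
#7=t depends on [5:t]
#8=p depends on [6:p]
#9=p depends on [8:p]
sources: [0:t, 2:r, 3:p]
N(rest) = Σ N(rest − s) over sources s of rest; N(one piece) = 1:
  size 1 → [2]=1  [7]=1  [9]=1
  size 2 → [2,7]=2  [2,9]=2  [5,7]=1  [7,9]=2  [8,9]=1
  size 3 → [2,5,7]=3  [2,7,9]=6  [2,8,9]=3  [4,5,7]=1  [5,7,9]=3  [6,8,9]=1  [7,8,9]=3
  size 4 → [1,4,5,7]=1  [2,4,5,7]=4  [2,5,7,9]=12  [2,6,8,9]=4  [2,7,8,9]=12  [3,6,8,9]=1  [4,5,7,9]=4  [5,7,8,9]=6  [6,7,8,9]=4
  size 5 → [0,1,4,5,7]=1  [1,2,4,5,7]=5  [1,4,5,7,9]=5  [2,3,6,8,9]=5  [2,4,5,7,9]=20  [2,5,7,8,9]=30  [2,6,7,8,9]=20  [3,6,7,8,9]=5  [4,5,7,8,9]=10  [5,6,7,8,9]=10
  size 6 → [0,1,2,4,5,7]=6  [0,1,4,5,7,9]=6  [1,2,4,5,7,9]=30  [1,4,5,7,8,9]=15  [2,3,6,7,8,9]=30  [2,4,5,7,8,9]=60  [2,5,6,7,8,9]=60  [3,5,6,7,8,9]=15  [4,5,6,7,8,9]=20
  size 7 → [0,1,2,4,5,7,9]=42  [0,1,4,5,7,8,9]=21  [1,2,4,5,7,8,9]=105  [1,4,5,6,7,8,9]=35  [2,3,5,6,7,8,9]=105  [2,4,5,6,7,8,9]=140  [3,4,5,6,7,8,9]=35
  size 8 → [0,1,2,4,5,7,8,9]=168  [0,1,4,5,6,7,8,9]=56  [1,2,4,5,6,7,8,9]=280  [1,3,4,5,6,7,8,9]=70  [2,3,4,5,6,7,8,9]=280
  first=0(t) contributes 630
  first=2(r) contributes 126
  first=3(p) contributes 504
|[w]| = 1260

1260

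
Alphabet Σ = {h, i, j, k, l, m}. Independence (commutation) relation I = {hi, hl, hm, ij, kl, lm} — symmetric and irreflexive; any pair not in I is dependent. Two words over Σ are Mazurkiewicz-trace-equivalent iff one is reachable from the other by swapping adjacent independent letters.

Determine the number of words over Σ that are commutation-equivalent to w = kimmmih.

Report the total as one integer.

6

0(k) covers ∅
1(i) covers 0:k
2(m) covers 1:i
3(m) covers 2:m
4(m) covers 3:m
5(i) covers 4:m
6(h) covers 0:k
floor of heap: 0:k
completions by unplaced set U, small U first (add the entries for U minus each lowest piece of U):
  |U|=1: {5}:1  {6}:1
  |U|=2: {4,5}:1  {5,6}:2
  |U|=3: {3,4,5}:1  {4,5,6}:3
  |U|=4: {2,3,4,5}:1  {3,4,5,6}:4
  |U|=5: {1,2,3,4,5}:1  {2,3,4,5,6}:5
  start at 0(k): 6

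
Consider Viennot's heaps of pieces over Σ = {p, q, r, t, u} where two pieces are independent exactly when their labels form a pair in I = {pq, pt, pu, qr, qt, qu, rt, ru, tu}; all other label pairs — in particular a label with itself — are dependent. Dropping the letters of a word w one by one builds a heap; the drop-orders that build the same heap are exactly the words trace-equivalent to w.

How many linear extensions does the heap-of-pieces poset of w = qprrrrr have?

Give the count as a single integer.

0(q) covers ∅
1(p) covers ∅
2(r) covers 1:p
3(r) covers 2:r
4(r) covers 3:r
5(r) covers 4:r
6(r) covers 5:r
floor of heap: 0:q, 1:p
completions by unplaced set U, small U first (add the entries for U minus each lowest piece of U):
  |U|=1: {0}:1  {6}:1
  |U|=2: {0,6}:2  {5,6}:1
  |U|=3: {0,5,6}:3  {4,5,6}:1
  |U|=4: {0,4,5,6}:4  {3,4,5,6}:1
  |U|=5: {0,3,4,5,6}:5  {2,3,4,5,6}:1
  start at 0(q): 1
  start at 1(p): 6
sum over floor = 7

7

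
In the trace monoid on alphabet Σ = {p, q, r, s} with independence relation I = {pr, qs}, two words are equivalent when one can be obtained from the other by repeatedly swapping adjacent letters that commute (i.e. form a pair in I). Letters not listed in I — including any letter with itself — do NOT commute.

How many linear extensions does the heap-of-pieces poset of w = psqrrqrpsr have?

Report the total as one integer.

drop 0:p onto floor
drop 1:s onto {0:p}
drop 2:q onto {0:p}
drop 3:r onto {1:s, 2:q}
drop 4:r onto {3:r}
drop 5:q onto {4:r}
drop 6:r onto {5:q}
drop 7:p onto {5:q}
drop 8:s onto {6:r, 7:p}
drop 9:r onto {8:s}
ground layer = {0:p}
drop-orders for the pieces not yet dropped (sum over which currently-grounded one goes next):
  1 to go: {9} 1
  2 to go: {8,9} 1
  3 to go: {6,8,9} 1  {7,8,9} 1
  4 to go: {6,7,8,9} 2
  5 to go: {5,6,7,8,9} 2
  6 to go: {4,5,6,7,8,9} 2
  7 to go: {3,4,5,6,7,8,9} 2
  8 to go: {1,3,4,5,6,7,8,9} 2  {2,3,4,5,6,7,8,9} 2
  if 0:p drops first: 4 orders

4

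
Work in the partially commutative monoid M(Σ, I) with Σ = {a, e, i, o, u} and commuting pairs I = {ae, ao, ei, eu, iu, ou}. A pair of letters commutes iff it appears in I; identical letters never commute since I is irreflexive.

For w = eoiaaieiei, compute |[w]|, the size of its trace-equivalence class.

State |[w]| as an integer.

28

#0=e has no predecessor
#1=o depends on [0:e]
#2=i depends on [1:o]
#3=a depends on [2:i]
#4=a depends on [3:a]
#5=i depends on [4:a]
#6=e depends on [1:o]
#7=i depends on [5:i]
#8=e depends on [6:e]
#9=i depends on [7:i]
sources: [0:e]
N(rest) = Σ N(rest − s) over sources s of rest; N(one piece) = 1:
  size 1 → [8]=1  [9]=1
  size 2 → [6,8]=1  [7,9]=1  [8,9]=2
  size 3 → [5,7,9]=1  [6,8,9]=3  [7,8,9]=3
  size 4 → [4,5,7,9]=1  [5,7,8,9]=4  [6,7,8,9]=6
  size 5 → [3,4,5,7,9]=1  [4,5,7,8,9]=5  [5,6,7,8,9]=10
  size 6 → [2,3,4,5,7,9]=1  [3,4,5,7,8,9]=6  [4,5,6,7,8,9]=15
  size 7 → [2,3,4,5,7,8,9]=7  [3,4,5,6,7,8,9]=21
  size 8 → [2,3,4,5,6,7,8,9]=28
  first=0(e) contributes 28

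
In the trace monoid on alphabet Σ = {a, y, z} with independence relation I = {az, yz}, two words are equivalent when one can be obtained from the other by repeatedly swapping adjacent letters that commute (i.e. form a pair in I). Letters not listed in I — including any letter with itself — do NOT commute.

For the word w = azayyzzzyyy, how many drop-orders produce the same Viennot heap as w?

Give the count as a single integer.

drop 0:a onto floor
drop 1:z onto floor
drop 2:a onto {0:a}
drop 3:y onto {2:a}
drop 4:y onto {3:y}
drop 5:z onto {1:z}
drop 6:z onto {5:z}
drop 7:z onto {6:z}
drop 8:y onto {4:y}
drop 9:y onto {8:y}
drop 10:y onto {9:y}
ground layer = {0:a, 1:z}
drop-orders for the pieces not yet dropped (sum over which currently-grounded one goes next):
  1 to go: {7} 1  {10} 1
  2 to go: {6,7} 1  {7,10} 2  {9,10} 1
  3 to go: {5,6,7} 1  {6,7,10} 3  {7,9,10} 3  {8,9,10} 1
  4 to go: {1,5,6,7} 1  {4,8,9,10} 1  {5,6,7,10} 4  {6,7,9,10} 6  {7,8,9,10} 4
  5 to go: {1,5,6,7,10} 5  {3,4,8,9,10} 1  {4,7,8,9,10} 5  {5,6,7,9,10} 10  {6,7,8,9,10} 10
  6 to go: {1,5,6,7,9,10} 15  {2,3,4,8,9,10} 1  {3,4,7,8,9,10} 6  {4,6,7,8,9,10} 15  {5,6,7,8,9,10} 20
  7 to go: {0,2,3,4,8,9,10} 1  {1,5,6,7,8,9,10} 35  {2,3,4,7,8,9,10} 7  {3,4,6,7,8,9,10} 21  {4,5,6,7,8,9,10} 35
  8 to go: {0,2,3,4,7,8,9,10} 8  {1,4,5,6,7,8,9,10} 70  {2,3,4,6,7,8,9,10} 28  {3,4,5,6,7,8,9,10} 56
  9 to go: {0,2,3,4,6,7,8,9,10} 36  {1,3,4,5,6,7,8,9,10} 126  {2,3,4,5,6,7,8,9,10} 84
  if 0:a drops first: 210 orders
  if 1:z drops first: 120 orders
heap linearizations: 330

330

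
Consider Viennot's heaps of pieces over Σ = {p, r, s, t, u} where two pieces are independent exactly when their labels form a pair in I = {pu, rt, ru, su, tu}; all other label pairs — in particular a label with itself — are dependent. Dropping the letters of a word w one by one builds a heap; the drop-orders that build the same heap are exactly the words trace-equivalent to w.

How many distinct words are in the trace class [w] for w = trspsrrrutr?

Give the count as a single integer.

0(t) covers ∅
1(r) covers ∅
2(s) covers 0:t, 1:r
3(p) covers 2:s
4(s) covers 3:p
5(r) covers 4:s
6(r) covers 5:r
7(r) covers 6:r
8(u) covers ∅
9(t) covers 4:s
10(r) covers 7:r
floor of heap: 0:t, 1:r, 8:u
completions by unplaced set U, small U first (add the entries for U minus each lowest piece of U):
  |U|=1: {8}:1  {9}:1  {10}:1
  |U|=2: {7,10}:1  {8,9}:2  {8,10}:2  {9,10}:2
  |U|=3: {6,7,10}:1  {7,8,10}:3  {7,9,10}:3  {8,9,10}:6
  |U|=4: {5,6,7,10}:1  {6,7,8,10}:4  {6,7,9,10}:4  {7,8,9,10}:12
  |U|=5: {5,6,7,8,10}:5  {5,6,7,9,10}:5  {6,7,8,9,10}:20
  |U|=6: {4,5,6,7,9,10}:5  {5,6,7,8,9,10}:30
  |U|=7: {3,4,5,6,7,9,10}:5  {4,5,6,7,8,9,10}:35
  |U|=8: {2,3,4,5,6,7,9,10}:5  {3,4,5,6,7,8,9,10}:40
  |U|=9: {0,2,3,4,5,6,7,9,10}:5  {1,2,3,4,5,6,7,9,10}:5  {2,3,4,5,6,7,8,9,10}:45
  start at 0(t): 50
  start at 1(r): 50
  start at 8(u): 10
sum over floor = 110

110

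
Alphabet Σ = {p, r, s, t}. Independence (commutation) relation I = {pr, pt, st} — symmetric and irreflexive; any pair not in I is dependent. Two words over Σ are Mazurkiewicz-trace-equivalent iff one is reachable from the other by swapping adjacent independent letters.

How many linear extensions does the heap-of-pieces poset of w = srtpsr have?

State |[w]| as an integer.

piece 0:s — minimal
piece 1:r rests on {0:s}
piece 2:t rests on {1:r}
piece 3:p rests on {0:s}
piece 4:s rests on {1:r, 3:p}
piece 5:r rests on {2:t, 4:s}
minimal pieces: {0:s}
ways to finish when only these pieces remain (= sum over removing one remaining piece with nothing left below it):
  1 left: {5}→1
  2 left: {2,5}→1  {4,5}→1
  3 left: {2,4,5}→2  {3,4,5}→1
  4 left: {1,2,4,5}→2  {2,3,4,5}→3
  placing 0:s first → 5 extensions

5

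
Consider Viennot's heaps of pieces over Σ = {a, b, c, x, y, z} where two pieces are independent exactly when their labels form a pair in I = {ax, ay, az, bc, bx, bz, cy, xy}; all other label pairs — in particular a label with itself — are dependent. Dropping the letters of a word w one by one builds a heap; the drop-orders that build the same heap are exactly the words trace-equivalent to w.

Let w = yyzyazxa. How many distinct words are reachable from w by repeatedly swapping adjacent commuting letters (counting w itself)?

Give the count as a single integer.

piece 0:y — minimal
piece 1:y rests on {0:y}
piece 2:z rests on {1:y}
piece 3:y rests on {2:z}
piece 4:a — minimal
piece 5:z rests on {3:y}
piece 6:x rests on {5:z}
piece 7:a rests on {4:a}
minimal pieces: {0:y, 4:a}
ways to finish when only these pieces remain (= sum over removing one remaining piece with nothing left below it):
  1 left: {6}→1  {7}→1
  2 left: {4,7}→1  {5,6}→1  {6,7}→2
  3 left: {3,5,6}→1  {4,6,7}→3  {5,6,7}→3
  4 left: {2,3,5,6}→1  {3,5,6,7}→4  {4,5,6,7}→6
  5 left: {1,2,3,5,6}→1  {2,3,5,6,7}→5  {3,4,5,6,7}→10
  6 left: {0,1,2,3,5,6}→1  {1,2,3,5,6,7}→6  {2,3,4,5,6,7}→15
  placing 0:y first → 21 extensions
  placing 4:a first → 7 extensions
total linear extensions = 28

28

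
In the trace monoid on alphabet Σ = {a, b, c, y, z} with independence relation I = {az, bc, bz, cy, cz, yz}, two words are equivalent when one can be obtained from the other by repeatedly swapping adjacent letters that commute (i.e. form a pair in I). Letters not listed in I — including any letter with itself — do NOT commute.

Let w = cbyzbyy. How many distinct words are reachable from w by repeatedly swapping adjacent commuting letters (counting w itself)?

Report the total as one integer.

0(c) covers ∅
1(b) covers ∅
2(y) covers 1:b
3(z) covers ∅
4(b) covers 2:y
5(y) covers 4:b
6(y) covers 5:y
floor of heap: 0:c, 1:b, 3:z
completions by unplaced set U, small U first (add the entries for U minus each lowest piece of U):
  |U|=1: {0}:1  {3}:1  {6}:1
  |U|=2: {0,3}:2  {0,6}:2  {3,6}:2  {5,6}:1
  |U|=3: {0,3,6}:6  {0,5,6}:3  {3,5,6}:3  {4,5,6}:1
  |U|=4: {0,3,5,6}:12  {0,4,5,6}:4  {2,4,5,6}:1  {3,4,5,6}:4
  |U|=5: {0,2,4,5,6}:5  {0,3,4,5,6}:20  {1,2,4,5,6}:1  {2,3,4,5,6}:5
  start at 0(c): 6
  start at 1(b): 30
  start at 3(z): 6
sum over floor = 42

42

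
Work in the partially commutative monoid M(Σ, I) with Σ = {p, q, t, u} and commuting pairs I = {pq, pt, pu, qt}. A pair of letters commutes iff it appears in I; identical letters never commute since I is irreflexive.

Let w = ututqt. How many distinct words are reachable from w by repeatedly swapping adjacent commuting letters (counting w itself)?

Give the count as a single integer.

piece 0:u — minimal
piece 1:t rests on {0:u}
piece 2:u rests on {1:t}
piece 3:t rests on {2:u}
piece 4:q rests on {2:u}
piece 5:t rests on {3:t}
minimal pieces: {0:u}
ways to finish when only these pieces remain (= sum over removing one remaining piece with nothing left below it):
  1 left: {4}→1  {5}→1
  2 left: {3,5}→1  {4,5}→2
  3 left: {3,4,5}→3
  4 left: {2,3,4,5}→3
  placing 0:u first → 3 extensions

3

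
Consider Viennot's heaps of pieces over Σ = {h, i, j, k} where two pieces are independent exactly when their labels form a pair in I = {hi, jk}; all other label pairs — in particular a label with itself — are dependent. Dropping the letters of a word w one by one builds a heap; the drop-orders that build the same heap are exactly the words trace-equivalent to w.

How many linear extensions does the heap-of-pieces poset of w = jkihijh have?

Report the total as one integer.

#0=j has no predecessor
#1=k has no predecessor
#2=i depends on [0:j, 1:k]
#3=h depends on [0:j, 1:k]
#4=i depends on [2:i]
#5=j depends on [3:h, 4:i]
#6=h depends on [5:j]
sources: [0:j, 1:k]
N(rest) = Σ N(rest − s) over sources s of rest; N(one piece) = 1:
  size 1 → [6]=1
  size 2 → [5,6]=1
  size 3 → [3,5,6]=1  [4,5,6]=1
  size 4 → [2,4,5,6]=1  [3,4,5,6]=2
  size 5 → [2,3,4,5,6]=3
  first=0(j) contributes 3
  first=1(k) contributes 3
|[w]| = 6

6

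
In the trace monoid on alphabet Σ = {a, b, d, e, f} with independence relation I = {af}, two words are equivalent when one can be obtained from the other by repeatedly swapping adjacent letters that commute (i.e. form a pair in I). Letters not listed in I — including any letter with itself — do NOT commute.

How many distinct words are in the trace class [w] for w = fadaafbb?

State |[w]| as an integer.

0(f) covers ∅
1(a) covers ∅
2(d) covers 0:f, 1:a
3(a) covers 2:d
4(a) covers 3:a
5(f) covers 2:d
6(b) covers 4:a, 5:f
7(b) covers 6:b
floor of heap: 0:f, 1:a
completions by unplaced set U, small U first (add the entries for U minus each lowest piece of U):
  |U|=1: {7}:1
  |U|=2: {6,7}:1
  |U|=3: {4,6,7}:1  {5,6,7}:1
  |U|=4: {3,4,6,7}:1  {4,5,6,7}:2
  |U|=5: {3,4,5,6,7}:3
  |U|=6: {2,3,4,5,6,7}:3
  start at 0(f): 3
  start at 1(a): 3
sum over floor = 6

6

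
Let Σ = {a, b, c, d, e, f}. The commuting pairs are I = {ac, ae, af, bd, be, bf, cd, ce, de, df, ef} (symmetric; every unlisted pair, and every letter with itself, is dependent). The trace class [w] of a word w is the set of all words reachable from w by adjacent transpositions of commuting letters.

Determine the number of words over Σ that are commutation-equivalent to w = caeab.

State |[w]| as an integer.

drop 0:c onto floor
drop 1:a onto floor
drop 2:e onto floor
drop 3:a onto {1:a}
drop 4:b onto {0:c, 3:a}
ground layer = {0:c, 1:a, 2:e}
drop-orders for the pieces not yet dropped (sum over which currently-grounded one goes next):
  1 to go: {2} 1  {4} 1
  2 to go: {0,4} 1  {2,4} 2  {3,4} 1
  3 to go: {0,2,4} 3  {0,3,4} 2  {1,3,4} 1  {2,3,4} 3
  if 0:c drops first: 4 orders
  if 1:a drops first: 8 orders
  if 2:e drops first: 3 orders
heap linearizations: 15

15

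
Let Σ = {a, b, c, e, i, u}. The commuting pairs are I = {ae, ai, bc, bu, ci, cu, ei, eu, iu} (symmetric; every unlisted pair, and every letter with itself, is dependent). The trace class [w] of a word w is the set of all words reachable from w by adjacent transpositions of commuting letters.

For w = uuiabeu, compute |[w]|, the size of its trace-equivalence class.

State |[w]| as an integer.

0(u) covers ∅
1(u) covers 0:u
2(i) covers ∅
3(a) covers 1:u
4(b) covers 2:i, 3:a
5(e) covers 4:b
6(u) covers 3:a
floor of heap: 0:u, 2:i
completions by unplaced set U, small U first (add the entries for U minus each lowest piece of U):
  |U|=1: {5}:1  {6}:1
  |U|=2: {4,5}:1  {5,6}:2
  |U|=3: {2,4,5}:1  {4,5,6}:3
  |U|=4: {2,4,5,6}:4  {3,4,5,6}:3
  |U|=5: {1,3,4,5,6}:3  {2,3,4,5,6}:7
  start at 0(u): 10
  start at 2(i): 3
sum over floor = 13

13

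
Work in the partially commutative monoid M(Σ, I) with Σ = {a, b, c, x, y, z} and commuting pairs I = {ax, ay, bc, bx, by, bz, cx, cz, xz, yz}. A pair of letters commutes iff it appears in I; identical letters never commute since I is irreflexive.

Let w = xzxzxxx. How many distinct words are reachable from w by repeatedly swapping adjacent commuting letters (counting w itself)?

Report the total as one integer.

#0=x has no predecessor
#1=z has no predecessor
#2=x depends on [0:x]
#3=z depends on [1:z]
#4=x depends on [2:x]
#5=x depends on [4:x]
#6=x depends on [5:x]
sources: [0:x, 1:z]
N(rest) = Σ N(rest − s) over sources s of rest; N(one piece) = 1:
  size 1 → [3]=1  [6]=1
  size 2 → [1,3]=1  [3,6]=2  [5,6]=1
  size 3 → [1,3,6]=3  [3,5,6]=3  [4,5,6]=1
  size 4 → [1,3,5,6]=6  [2,4,5,6]=1  [3,4,5,6]=4
  size 5 → [0,2,4,5,6]=1  [1,3,4,5,6]=10  [2,3,4,5,6]=5
  first=0(x) contributes 15
  first=1(z) contributes 6
|[w]| = 21

21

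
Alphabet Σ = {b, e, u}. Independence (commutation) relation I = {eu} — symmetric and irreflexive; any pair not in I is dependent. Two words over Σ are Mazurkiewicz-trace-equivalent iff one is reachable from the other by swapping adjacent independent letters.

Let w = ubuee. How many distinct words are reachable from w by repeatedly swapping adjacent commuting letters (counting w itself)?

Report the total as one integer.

3

#0=u has no predecessor
#1=b depends on [0:u]
#2=u depends on [1:b]
#3=e depends on [1:b]
#4=e depends on [3:e]
sources: [0:u]
N(rest) = Σ N(rest − s) over sources s of rest; N(one piece) = 1:
  size 1 → [2]=1  [4]=1
  size 2 → [2,4]=2  [3,4]=1
  size 3 → [2,3,4]=3
  first=0(u) contributes 3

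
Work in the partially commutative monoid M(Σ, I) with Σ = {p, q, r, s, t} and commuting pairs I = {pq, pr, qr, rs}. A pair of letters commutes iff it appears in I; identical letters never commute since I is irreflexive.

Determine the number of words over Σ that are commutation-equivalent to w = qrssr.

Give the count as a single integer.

10

#0=q has no predecessor
#1=r has no predecessor
#2=s depends on [0:q]
#3=s depends on [2:s]
#4=r depends on [1:r]
sources: [0:q, 1:r]
N(rest) = Σ N(rest − s) over sources s of rest; N(one piece) = 1:
  size 1 → [3]=1  [4]=1
  size 2 → [1,4]=1  [2,3]=1  [3,4]=2
  size 3 → [0,2,3]=1  [1,3,4]=3  [2,3,4]=3
  first=0(q) contributes 6
  first=1(r) contributes 4
|[w]| = 10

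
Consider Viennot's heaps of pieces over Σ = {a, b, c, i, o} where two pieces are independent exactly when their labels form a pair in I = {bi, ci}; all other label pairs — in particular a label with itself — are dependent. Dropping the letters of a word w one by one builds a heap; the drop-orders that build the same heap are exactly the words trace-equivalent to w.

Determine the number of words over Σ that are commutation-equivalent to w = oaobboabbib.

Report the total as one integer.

piece 0:o — minimal
piece 1:a rests on {0:o}
piece 2:o rests on {1:a}
piece 3:b rests on {2:o}
piece 4:b rests on {3:b}
piece 5:o rests on {4:b}
piece 6:a rests on {5:o}
piece 7:b rests on {6:a}
piece 8:b rests on {7:b}
piece 9:i rests on {6:a}
piece 10:b rests on {8:b}
minimal pieces: {0:o}
ways to finish when only these pieces remain (= sum over removing one remaining piece with nothing left below it):
  1 left: {9}→1  {10}→1
  2 left: {8,10}→1  {9,10}→2
  3 left: {7,8,10}→1  {8,9,10}→3
  4 left: {7,8,9,10}→4
  5 left: {6,7,8,9,10}→4
  6 left: {5,6,7,8,9,10}→4
  7 left: {4,5,6,7,8,9,10}→4
  8 left: {3,4,5,6,7,8,9,10}→4
  9 left: {2,3,4,5,6,7,8,9,10}→4
  placing 0:o first → 4 extensions

4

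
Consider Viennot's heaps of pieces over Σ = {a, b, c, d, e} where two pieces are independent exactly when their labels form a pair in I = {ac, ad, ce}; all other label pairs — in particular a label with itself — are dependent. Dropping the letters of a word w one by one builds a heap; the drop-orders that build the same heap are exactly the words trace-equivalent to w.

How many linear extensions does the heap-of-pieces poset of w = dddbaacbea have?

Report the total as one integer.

piece 0:d — minimal
piece 1:d rests on {0:d}
piece 2:d rests on {1:d}
piece 3:b rests on {2:d}
piece 4:a rests on {3:b}
piece 5:a rests on {4:a}
piece 6:c rests on {3:b}
piece 7:b rests on {5:a, 6:c}
piece 8:e rests on {7:b}
piece 9:a rests on {8:e}
minimal pieces: {0:d}
ways to finish when only these pieces remain (= sum over removing one remaining piece with nothing left below it):
  1 left: {9}→1
  2 left: {8,9}→1
  3 left: {7,8,9}→1
  4 left: {5,7,8,9}→1  {6,7,8,9}→1
  5 left: {4,5,7,8,9}→1  {5,6,7,8,9}→2
  6 left: {4,5,6,7,8,9}→3
  7 left: {3,4,5,6,7,8,9}→3
  8 left: {2,3,4,5,6,7,8,9}→3
  placing 0:d first → 3 extensions

3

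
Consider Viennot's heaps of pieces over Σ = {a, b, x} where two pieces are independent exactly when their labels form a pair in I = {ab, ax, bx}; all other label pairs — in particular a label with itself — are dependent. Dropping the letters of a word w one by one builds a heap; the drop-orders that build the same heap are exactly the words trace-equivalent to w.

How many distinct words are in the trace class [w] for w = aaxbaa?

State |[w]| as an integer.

30

0(a) covers ∅
1(a) covers 0:a
2(x) covers ∅
3(b) covers ∅
4(a) covers 1:a
5(a) covers 4:a
floor of heap: 0:a, 2:x, 3:b
completions by unplaced set U, small U first (add the entries for U minus each lowest piece of U):
  |U|=1: {2}:1  {3}:1  {5}:1
  |U|=2: {2,3}:2  {2,5}:2  {3,5}:2  {4,5}:1
  |U|=3: {1,4,5}:1  {2,3,5}:6  {2,4,5}:3  {3,4,5}:3
  |U|=4: {0,1,4,5}:1  {1,2,4,5}:4  {1,3,4,5}:4  {2,3,4,5}:12
  start at 0(a): 20
  start at 2(x): 5
  start at 3(b): 5
sum over floor = 30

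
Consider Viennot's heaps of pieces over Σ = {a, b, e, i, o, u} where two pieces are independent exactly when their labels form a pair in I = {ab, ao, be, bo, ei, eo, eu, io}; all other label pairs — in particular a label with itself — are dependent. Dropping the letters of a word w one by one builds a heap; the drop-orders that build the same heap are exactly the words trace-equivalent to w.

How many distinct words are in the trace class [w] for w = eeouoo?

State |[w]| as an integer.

piece 0:e — minimal
piece 1:e rests on {0:e}
piece 2:o — minimal
piece 3:u rests on {2:o}
piece 4:o rests on {3:u}
piece 5:o rests on {4:o}
minimal pieces: {0:e, 2:o}
ways to finish when only these pieces remain (= sum over removing one remaining piece with nothing left below it):
  1 left: {1}→1  {5}→1
  2 left: {0,1}→1  {1,5}→2  {4,5}→1
  3 left: {0,1,5}→3  {1,4,5}→3  {3,4,5}→1
  4 left: {0,1,4,5}→6  {1,3,4,5}→4  {2,3,4,5}→1
  placing 0:e first → 5 extensions
  placing 2:o first → 10 extensions
total linear extensions = 15

15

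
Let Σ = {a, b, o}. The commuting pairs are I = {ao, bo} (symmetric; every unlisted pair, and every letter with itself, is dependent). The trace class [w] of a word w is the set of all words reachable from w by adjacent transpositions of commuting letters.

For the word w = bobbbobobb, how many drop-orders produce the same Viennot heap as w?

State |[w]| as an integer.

#0=b has no predecessor
#1=o has no predecessor
#2=b depends on [0:b]
#3=b depends on [2:b]
#4=b depends on [3:b]
#5=o depends on [1:o]
#6=b depends on [4:b]
#7=o depends on [5:o]
#8=b depends on [6:b]
#9=b depends on [8:b]
sources: [0:b, 1:o]
N(rest) = Σ N(rest − s) over sources s of rest; N(one piece) = 1:
  size 1 → [7]=1  [9]=1
  size 2 → [5,7]=1  [7,9]=2  [8,9]=1
  size 3 → [1,5,7]=1  [5,7,9]=3  [6,8,9]=1  [7,8,9]=3
  size 4 → [1,5,7,9]=4  [4,6,8,9]=1  [5,7,8,9]=6  [6,7,8,9]=4
  size 5 → [1,5,7,8,9]=10  [3,4,6,8,9]=1  [4,6,7,8,9]=5  [5,6,7,8,9]=10
  size 6 → [1,5,6,7,8,9]=20  [2,3,4,6,8,9]=1  [3,4,6,7,8,9]=6  [4,5,6,7,8,9]=15
  size 7 → [0,2,3,4,6,8,9]=1  [1,4,5,6,7,8,9]=35  [2,3,4,6,7,8,9]=7  [3,4,5,6,7,8,9]=21
  size 8 → [0,2,3,4,6,7,8,9]=8  [1,3,4,5,6,7,8,9]=56  [2,3,4,5,6,7,8,9]=28
  first=0(b) contributes 84
  first=1(o) contributes 36
|[w]| = 120

120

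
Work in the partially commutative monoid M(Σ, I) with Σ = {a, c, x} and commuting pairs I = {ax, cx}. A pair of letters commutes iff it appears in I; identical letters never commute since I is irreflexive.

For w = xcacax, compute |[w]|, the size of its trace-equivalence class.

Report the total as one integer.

15

#0=x has no predecessor
#1=c has no predecessor
#2=a depends on [1:c]
#3=c depends on [2:a]
#4=a depends on [3:c]
#5=x depends on [0:x]
sources: [0:x, 1:c]
N(rest) = Σ N(rest − s) over sources s of rest; N(one piece) = 1:
  size 1 → [4]=1  [5]=1
  size 2 → [0,5]=1  [3,4]=1  [4,5]=2
  size 3 → [0,4,5]=3  [2,3,4]=1  [3,4,5]=3
  size 4 → [0,3,4,5]=6  [1,2,3,4]=1  [2,3,4,5]=4
  first=0(x) contributes 5
  first=1(c) contributes 10
|[w]| = 15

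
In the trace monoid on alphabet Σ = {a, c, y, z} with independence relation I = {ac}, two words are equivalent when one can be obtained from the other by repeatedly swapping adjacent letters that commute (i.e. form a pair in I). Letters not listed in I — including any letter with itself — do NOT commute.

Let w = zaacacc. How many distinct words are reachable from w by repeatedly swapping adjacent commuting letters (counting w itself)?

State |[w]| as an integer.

20

0(z) covers ∅
1(a) covers 0:z
2(a) covers 1:a
3(c) covers 0:z
4(a) covers 2:a
5(c) covers 3:c
6(c) covers 5:c
floor of heap: 0:z
completions by unplaced set U, small U first (add the entries for U minus each lowest piece of U):
  |U|=1: {4}:1  {6}:1
  |U|=2: {2,4}:1  {4,6}:2  {5,6}:1
  |U|=3: {1,2,4}:1  {2,4,6}:3  {3,5,6}:1  {4,5,6}:3
  |U|=4: {1,2,4,6}:4  {2,4,5,6}:6  {3,4,5,6}:4
  |U|=5: {1,2,4,5,6}:10  {2,3,4,5,6}:10
  start at 0(z): 20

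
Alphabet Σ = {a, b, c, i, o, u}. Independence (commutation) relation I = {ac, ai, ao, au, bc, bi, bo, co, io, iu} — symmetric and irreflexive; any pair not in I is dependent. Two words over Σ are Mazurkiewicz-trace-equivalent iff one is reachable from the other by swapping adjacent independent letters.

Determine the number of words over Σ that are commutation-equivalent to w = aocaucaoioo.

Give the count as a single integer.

drop 0:a onto floor
drop 1:o onto floor
drop 2:c onto floor
drop 3:a onto {0:a}
drop 4:u onto {1:o, 2:c}
drop 5:c onto {4:u}
drop 6:a onto {3:a}
drop 7:o onto {4:u}
drop 8:i onto {5:c}
drop 9:o onto {7:o}
drop 10:o onto {9:o}
ground layer = {0:a, 1:o, 2:c}
drop-orders for the pieces not yet dropped (sum over which currently-grounded one goes next):
  1 to go: {6} 1  {8} 1  {10} 1
  2 to go: {3,6} 1  {5,8} 1  {6,8} 2  {6,10} 2  {8,10} 2  {9,10} 1
  3 to go: {0,3,6} 1  {3,6,8} 3  {3,6,10} 3  {5,6,8} 3  {5,8,10} 3  {6,8,10} 6  {6,9,10} 3  {7,9,10} 1  {8,9,10} 3
  4 to go: {0,3,6,8} 4  {0,3,6,10} 4  {3,5,6,8} 6  {3,6,8,10} 12  {3,6,9,10} 6  {5,6,8,10} 12  {5,8,9,10} 6  {6,7,9,10} 4  {6,8,9,10} 12  {7,8,9,10} 4
  5 to go: {0,3,5,6,8} 10  {0,3,6,8,10} 20  {0,3,6,9,10} 10  {3,5,6,8,10} 30  {3,6,7,9,10} 10  {3,6,8,9,10} 30  {5,6,8,9,10} 30  {5,7,8,9,10} 10  {6,7,8,9,10} 20
  6 to go: {0,3,5,6,8,10} 60  {0,3,6,7,9,10} 20  {0,3,6,8,9,10} 60  {3,5,6,8,9,10} 90  {3,6,7,8,9,10} 60  {4,5,7,8,9,10} 10  {5,6,7,8,9,10} 60
  7 to go: {0,3,5,6,8,9,10} 210  {0,3,6,7,8,9,10} 140  {1,4,5,7,8,9,10} 10  {2,4,5,7,8,9,10} 10  {3,5,6,7,8,9,10} 210  {4,5,6,7,8,9,10} 70
  8 to go: {0,3,5,6,7,8,9,10} 560  {1,2,4,5,7,8,9,10} 20  {1,4,5,6,7,8,9,10} 80  {2,4,5,6,7,8,9,10} 80  {3,4,5,6,7,8,9,10} 280
  9 to go: {0,3,4,5,6,7,8,9,10} 840  {1,2,4,5,6,7,8,9,10} 180  {1,3,4,5,6,7,8,9,10} 360  {2,3,4,5,6,7,8,9,10} 360
  if 0:a drops first: 900 orders
  if 1:o drops first: 1200 orders
  if 2:c drops first: 1200 orders
heap linearizations: 3300

3300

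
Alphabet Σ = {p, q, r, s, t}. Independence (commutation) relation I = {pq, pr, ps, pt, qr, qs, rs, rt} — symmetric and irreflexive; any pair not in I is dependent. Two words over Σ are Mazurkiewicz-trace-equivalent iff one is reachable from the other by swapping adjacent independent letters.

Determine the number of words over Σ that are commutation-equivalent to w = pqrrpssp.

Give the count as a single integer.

0(p) covers ∅
1(q) covers ∅
2(r) covers ∅
3(r) covers 2:r
4(p) covers 0:p
5(s) covers ∅
6(s) covers 5:s
7(p) covers 4:p
floor of heap: 0:p, 1:q, 2:r, 5:s
completions by unplaced set U, small U first (add the entries for U minus each lowest piece of U):
  |U|=1: {1}:1  {3}:1  {6}:1  {7}:1
  |U|=2: {1,3}:2  {1,6}:2  {1,7}:2  {2,3}:1  {3,6}:2  {3,7}:2  {4,7}:1  {5,6}:1  {6,7}:2
  |U|=3: {0,4,7}:1  {1,2,3}:3  {1,3,6}:6  {1,3,7}:6  {1,4,7}:3  {1,5,6}:3  {1,6,7}:6  {2,3,6}:3  {2,3,7}:3  {3,4,7}:3  {3,5,6}:3  {3,6,7}:6  {4,6,7}:3  {5,6,7}:3
  |U|=4: {0,1,4,7}:4  {0,3,4,7}:4  {0,4,6,7}:4  {1,2,3,6}:12  {1,2,3,7}:12  {1,3,4,7}:12  {1,3,5,6}:12  {1,3,6,7}:24  {1,4,6,7}:12  {1,5,6,7}:12  {2,3,4,7}:6  {2,3,5,6}:6  {2,3,6,7}:12  {3,4,6,7}:12  {3,5,6,7}:12  {4,5,6,7}:6
  |U|=5: {0,1,3,4,7}:20  {0,1,4,6,7}:20  {0,2,3,4,7}:10  {0,3,4,6,7}:20  {0,4,5,6,7}:10  {1,2,3,4,7}:30  {1,2,3,5,6}:30  {1,2,3,6,7}:60  {1,3,4,6,7}:60  {1,3,5,6,7}:60  {1,4,5,6,7}:30  {2,3,4,6,7}:30  {2,3,5,6,7}:30  {3,4,5,6,7}:30
  |U|=6: {0,1,2,3,4,7}:60  {0,1,3,4,6,7}:120  {0,1,4,5,6,7}:60  {0,2,3,4,6,7}:60  {0,3,4,5,6,7}:60  {1,2,3,4,6,7}:180  {1,2,3,5,6,7}:180  {1,3,4,5,6,7}:180  {2,3,4,5,6,7}:90
  start at 0(p): 630
  start at 1(q): 210
  start at 2(r): 420
  start at 5(s): 420
sum over floor = 1680

1680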